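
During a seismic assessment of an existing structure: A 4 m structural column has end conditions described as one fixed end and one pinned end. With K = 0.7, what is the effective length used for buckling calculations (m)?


L_eff = K * L
= 0.7 * 4
= 2.8 m

2.8 m


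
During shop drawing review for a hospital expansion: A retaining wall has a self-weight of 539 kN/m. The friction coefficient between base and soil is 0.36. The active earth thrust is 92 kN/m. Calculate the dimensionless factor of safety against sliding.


Resisting force = mu * W = 0.36 * 539 = 194.04 kN/m
FOS = Resisting / Driving = 194.04 / 92
= 2.1091 (dimensionless)

2.1091 (dimensionless)


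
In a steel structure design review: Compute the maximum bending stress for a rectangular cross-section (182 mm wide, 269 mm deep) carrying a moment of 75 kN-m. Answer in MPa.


I = b * h^3 / 12 = 182 * 269^3 / 12 = 295220819.83 mm^4
y = h / 2 = 269 / 2 = 134.5 mm
M = 75 kN-m = 75000000.0 N-mm
sigma = M * y / I = 75000000.0 * 134.5 / 295220819.83
= 34.17 MPa

34.17 MPa


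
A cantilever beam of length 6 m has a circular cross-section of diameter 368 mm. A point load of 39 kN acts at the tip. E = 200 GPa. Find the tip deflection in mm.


I = pi * d^4 / 64 = pi * 368^4 / 64 = 900245944.09 mm^4
L = 6000.0 mm, P = 39000.0 N, E = 200000.0 MPa
delta = P * L^3 / (3 * E * I)
= 39000.0 * 6000.0^3 / (3 * 200000.0 * 900245944.09)
= 15.5957 mm

15.5957 mm


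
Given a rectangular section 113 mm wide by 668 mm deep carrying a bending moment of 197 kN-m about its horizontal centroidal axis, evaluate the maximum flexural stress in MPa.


I = b * h^3 / 12 = 113 * 668^3 / 12 = 2806897701.33 mm^4
y = h / 2 = 668 / 2 = 334.0 mm
M = 197 kN-m = 197000000.0 N-mm
sigma = M * y / I = 197000000.0 * 334.0 / 2806897701.33
= 23.44 MPa

23.44 MPa


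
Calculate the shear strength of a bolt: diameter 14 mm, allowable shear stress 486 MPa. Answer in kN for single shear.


A = pi * d^2 / 4 = pi * 14^2 / 4 = 153.938 mm^2
V = f_v * A / 1000 = 486 * 153.938 / 1000
= 74.8139 kN

74.8139 kN


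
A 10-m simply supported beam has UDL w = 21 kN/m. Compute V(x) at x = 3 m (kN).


R_A = w * L / 2 = 21 * 10 / 2 = 105.0 kN
V(x) = R_A - w * x = 105.0 - 21 * 3
= 42.0 kN

42.0 kN


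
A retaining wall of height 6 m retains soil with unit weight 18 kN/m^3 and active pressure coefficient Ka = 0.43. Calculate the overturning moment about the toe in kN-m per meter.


Pa = 0.5 * Ka * gamma * H^2
= 0.5 * 0.43 * 18 * 6^2
= 139.32 kN/m
Arm = H / 3 = 6 / 3 = 2.0 m
Mo = Pa * arm = Pa * H / 3 = 139.32 * 6 / 3 = 278.64 kN-m/m

278.64 kN-m/m


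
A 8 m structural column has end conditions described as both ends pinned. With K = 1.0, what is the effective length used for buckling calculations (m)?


L_eff = K * L
= 1.0 * 8
= 8.0 m

8.0 m


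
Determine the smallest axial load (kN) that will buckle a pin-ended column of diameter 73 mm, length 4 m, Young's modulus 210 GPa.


I = pi * d^4 / 64 = 1393995.4 mm^4
L = 4000.0 mm
P_cr = pi^2 * E * I / L^2
= 9.8696 * 210000.0 * 1393995.4 / 4000.0^2
= 180576.15 N = 180.5762 kN

180.5762 kN


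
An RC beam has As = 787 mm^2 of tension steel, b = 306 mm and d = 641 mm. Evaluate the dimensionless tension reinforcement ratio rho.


rho = As / (b * d)
= 787 / (306 * 641)
= 787 / 196146
= 0.004012 (dimensionless)

0.004012 (dimensionless)


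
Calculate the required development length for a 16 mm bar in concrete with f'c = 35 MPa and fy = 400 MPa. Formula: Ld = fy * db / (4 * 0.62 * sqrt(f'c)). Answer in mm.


Ld = (fy * db) / (4 * 0.62 * sqrt(f'c))
= (400 * 16) / (4 * 0.62 * sqrt(35))
= 6400 / 14.6719
= 436.21 mm

436.21 mm


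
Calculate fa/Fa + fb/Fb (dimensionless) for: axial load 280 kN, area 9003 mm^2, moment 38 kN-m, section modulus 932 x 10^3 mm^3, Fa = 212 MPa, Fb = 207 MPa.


f_a = P / A = 280000.0 / 9003 = 31.1007 MPa
f_b = M / S = 38000000.0 / 932000.0 = 40.7725 MPa
Ratio = f_a / Fa + f_b / Fb
= 31.1007 / 212 + 40.7725 / 207
= 0.3437 (dimensionless)

0.3437 (dimensionless)


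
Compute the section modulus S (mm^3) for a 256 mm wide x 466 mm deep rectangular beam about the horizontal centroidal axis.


S = b * h^2 / 6
= 256 * 466^2 / 6
= 256 * 217156 / 6
= 9265322.67 mm^3

9265322.67 mm^3


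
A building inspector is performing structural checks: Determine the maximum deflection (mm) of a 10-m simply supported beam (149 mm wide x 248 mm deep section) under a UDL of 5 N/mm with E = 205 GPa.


I = 149 * 248^3 / 12 = 189391317.33 mm^4
L = 10000.0 mm, w = 5 N/mm, E = 205000.0 MPa
delta = 5 * w * L^4 / (384 * E * I)
= 5 * 5 * 10000.0^4 / (384 * 205000.0 * 189391317.33)
= 16.7685 mm

16.7685 mm


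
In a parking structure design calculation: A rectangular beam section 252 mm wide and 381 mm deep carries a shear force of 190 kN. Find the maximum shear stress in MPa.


A = b * h = 252 * 381 = 96012 mm^2
V = 190 kN = 190000.0 N
tau_max = 1.5 * V / A = 1.5 * 190000.0 / 96012
= 2.9684 MPa

2.9684 MPa


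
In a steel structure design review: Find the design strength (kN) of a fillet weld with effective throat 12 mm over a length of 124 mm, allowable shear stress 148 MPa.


Strength = throat * length * allowable stress
= 12 * 124 * 148 N
= 220224 N
= 220.22 kN

220.22 kN


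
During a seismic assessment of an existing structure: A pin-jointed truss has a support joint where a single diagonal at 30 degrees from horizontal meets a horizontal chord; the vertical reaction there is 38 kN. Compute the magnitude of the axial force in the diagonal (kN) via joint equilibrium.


At the joint, only the diagonal has a vertical component, so vertical equilibrium gives:
F * sin(30) = 38
F = 38 / sin(30)
= 38 / 0.5
= 76.0 kN

76.0 kN


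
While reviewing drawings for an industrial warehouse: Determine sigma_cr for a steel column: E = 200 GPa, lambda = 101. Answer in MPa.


sigma_cr = pi^2 * E / lambda^2
= 9.8696 * 200000.0 / 101^2
= 9.8696 * 200000.0 / 10201
= 193.5027 MPa

193.5027 MPa


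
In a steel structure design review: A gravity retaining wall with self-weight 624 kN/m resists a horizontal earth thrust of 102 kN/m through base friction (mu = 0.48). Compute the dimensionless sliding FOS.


Resisting force = mu * W = 0.48 * 624 = 299.52 kN/m
FOS = Resisting / Driving = 299.52 / 102
= 2.9365 (dimensionless)

2.9365 (dimensionless)


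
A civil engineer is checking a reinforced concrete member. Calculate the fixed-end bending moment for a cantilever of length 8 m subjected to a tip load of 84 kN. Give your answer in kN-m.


For a cantilever with a point load at the free end:
M_max = P * L = 84 * 8 = 672 kN-m

672 kN-m


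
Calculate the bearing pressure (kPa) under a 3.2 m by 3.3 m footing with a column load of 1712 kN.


A = 3.2 * 3.3 = 10.56 m^2
q = P / A = 1712 / 10.56
= 162.1212 kPa

162.1212 kPa


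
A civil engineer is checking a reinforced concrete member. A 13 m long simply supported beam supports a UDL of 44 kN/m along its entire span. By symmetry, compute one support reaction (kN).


Total load = w * L = 44 * 13 = 572 kN
By symmetry, each reaction R = total / 2 = 572 / 2 = 286.0 kN

286.0 kN


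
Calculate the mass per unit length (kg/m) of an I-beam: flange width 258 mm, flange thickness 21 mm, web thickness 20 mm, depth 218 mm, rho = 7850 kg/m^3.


A_flanges = 2 * 258 * 21 = 10836 mm^2
A_web = (218 - 2 * 21) * 20 = 3520 mm^2
A_total = 10836 + 3520 = 14356 mm^2 = 0.014356 m^2
Weight = rho * A = 7850 * 0.014356 = 112.6946 kg/m

112.6946 kg/m


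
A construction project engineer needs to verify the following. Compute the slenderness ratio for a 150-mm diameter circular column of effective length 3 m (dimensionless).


Radius of gyration r = d / 4 = 150 / 4 = 37.5 mm
L_eff = 3000.0 mm
Slenderness ratio = L / r = 3000.0 / 37.5 = 80.0 (dimensionless)

80.0 (dimensionless)


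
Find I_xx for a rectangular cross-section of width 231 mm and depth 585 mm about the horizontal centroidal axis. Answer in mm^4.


I = b * h^3 / 12
= 231 * 585^3 / 12
= 231 * 200201625 / 12
= 3853881281.25 mm^4

3853881281.25 mm^4


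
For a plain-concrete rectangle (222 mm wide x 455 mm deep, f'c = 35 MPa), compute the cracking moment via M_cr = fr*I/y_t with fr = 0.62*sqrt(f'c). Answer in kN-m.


fr = 0.62 * sqrt(35) = 0.62 * 5.9161 = 3.668 MPa
I = 222 * 455^3 / 12 = 1742632937.5 mm^4
y_t = 227.5 mm
M_cr = fr * I / y_t = 3.668 * 1742632937.5 / 227.5 N-mm
= 28.0964 kN-m

28.0964 kN-m


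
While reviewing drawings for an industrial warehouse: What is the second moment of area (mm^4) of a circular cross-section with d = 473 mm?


r = d / 2 = 473 / 2 = 236.5 mm
I = pi * r^4 / 4 = pi * 236.5^4 / 4
= 2457052644.18 mm^4

2457052644.18 mm^4


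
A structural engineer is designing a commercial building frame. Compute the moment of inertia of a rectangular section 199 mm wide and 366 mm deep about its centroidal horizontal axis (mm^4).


I = b * h^3 / 12
= 199 * 366^3 / 12
= 199 * 49027896 / 12
= 813045942.0 mm^4

813045942.0 mm^4


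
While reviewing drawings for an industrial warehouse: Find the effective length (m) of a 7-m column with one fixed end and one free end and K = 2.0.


L_eff = K * L
= 2.0 * 7
= 14.0 m

14.0 m


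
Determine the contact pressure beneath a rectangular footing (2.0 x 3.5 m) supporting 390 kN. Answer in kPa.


A = 2.0 * 3.5 = 7.0 m^2
q = P / A = 390 / 7.0
= 55.7143 kPa

55.7143 kPa


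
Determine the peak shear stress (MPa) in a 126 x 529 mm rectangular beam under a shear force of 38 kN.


A = b * h = 126 * 529 = 66654 mm^2
V = 38 kN = 38000.0 N
tau_max = 1.5 * V / A = 1.5 * 38000.0 / 66654
= 0.8552 MPa

0.8552 MPa


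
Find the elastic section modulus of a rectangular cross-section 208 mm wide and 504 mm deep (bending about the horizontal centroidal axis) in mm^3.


S = b * h^2 / 6
= 208 * 504^2 / 6
= 208 * 254016 / 6
= 8805888.0 mm^3

8805888.0 mm^3


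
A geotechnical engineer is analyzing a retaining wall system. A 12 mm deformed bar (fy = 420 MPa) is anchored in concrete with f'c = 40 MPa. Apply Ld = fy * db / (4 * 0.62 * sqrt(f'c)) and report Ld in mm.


Ld = (fy * db) / (4 * 0.62 * sqrt(f'c))
= (420 * 12) / (4 * 0.62 * sqrt(40))
= 5040 / 15.6849
= 321.33 mm

321.33 mm


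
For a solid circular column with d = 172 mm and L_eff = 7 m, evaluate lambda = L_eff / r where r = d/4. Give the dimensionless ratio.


Radius of gyration r = d / 4 = 172 / 4 = 43.0 mm
L_eff = 7000.0 mm
Slenderness ratio = L / r = 7000.0 / 43.0 = 162.79 (dimensionless)

162.79 (dimensionless)


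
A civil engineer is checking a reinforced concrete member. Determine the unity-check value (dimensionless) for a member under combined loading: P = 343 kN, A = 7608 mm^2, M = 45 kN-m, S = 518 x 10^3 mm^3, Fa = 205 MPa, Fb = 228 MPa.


f_a = P / A = 343000.0 / 7608 = 45.0841 MPa
f_b = M / S = 45000000.0 / 518000.0 = 86.8726 MPa
Ratio = f_a / Fa + f_b / Fb
= 45.0841 / 205 + 86.8726 / 228
= 0.6009 (dimensionless)

0.6009 (dimensionless)


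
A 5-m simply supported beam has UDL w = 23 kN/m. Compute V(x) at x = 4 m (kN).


R_A = w * L / 2 = 23 * 5 / 2 = 57.5 kN
V(x) = R_A - w * x = 57.5 - 23 * 4
= -34.5 kN

-34.5 kN


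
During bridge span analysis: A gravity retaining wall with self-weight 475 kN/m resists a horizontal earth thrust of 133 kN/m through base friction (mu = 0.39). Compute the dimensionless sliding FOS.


Resisting force = mu * W = 0.39 * 475 = 185.25 kN/m
FOS = Resisting / Driving = 185.25 / 133
= 1.3929 (dimensionless)

1.3929 (dimensionless)


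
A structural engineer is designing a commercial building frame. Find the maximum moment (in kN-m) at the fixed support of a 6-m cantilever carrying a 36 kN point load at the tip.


For a cantilever with a point load at the free end:
M_max = P * L = 36 * 6 = 216 kN-m

216 kN-m


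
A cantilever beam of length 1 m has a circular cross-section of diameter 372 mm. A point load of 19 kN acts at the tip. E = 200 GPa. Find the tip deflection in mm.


I = pi * d^4 / 64 = pi * 372^4 / 64 = 940029879.65 mm^4
L = 1000.0 mm, P = 19000.0 N, E = 200000.0 MPa
delta = P * L^3 / (3 * E * I)
= 19000.0 * 1000.0^3 / (3 * 200000.0 * 940029879.65)
= 0.0337 mm

0.0337 mm


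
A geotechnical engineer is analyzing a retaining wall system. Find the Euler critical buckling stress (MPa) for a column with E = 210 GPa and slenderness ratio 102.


sigma_cr = pi^2 * E / lambda^2
= 9.8696 * 210000.0 / 102^2
= 9.8696 * 210000.0 / 10404
= 199.2135 MPa

199.2135 MPa


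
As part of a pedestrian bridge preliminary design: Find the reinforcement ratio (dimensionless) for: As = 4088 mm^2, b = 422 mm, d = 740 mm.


rho = As / (b * d)
= 4088 / (422 * 740)
= 4088 / 312280
= 0.013091 (dimensionless)

0.013091 (dimensionless)


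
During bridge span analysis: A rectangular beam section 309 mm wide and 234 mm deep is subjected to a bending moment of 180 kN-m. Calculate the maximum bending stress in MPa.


I = b * h^3 / 12 = 309 * 234^3 / 12 = 329932278.0 mm^4
y = h / 2 = 234 / 2 = 117.0 mm
M = 180 kN-m = 180000000.0 N-mm
sigma = M * y / I = 180000000.0 * 117.0 / 329932278.0
= 63.83 MPa

63.83 MPa


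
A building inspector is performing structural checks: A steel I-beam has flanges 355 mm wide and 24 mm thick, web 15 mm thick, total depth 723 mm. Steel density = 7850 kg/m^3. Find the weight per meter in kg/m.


A_flanges = 2 * 355 * 24 = 17040 mm^2
A_web = (723 - 2 * 24) * 15 = 10125 mm^2
A_total = 17040 + 10125 = 27165 mm^2 = 0.027165 m^2
Weight = rho * A = 7850 * 0.027165 = 213.2452 kg/m

213.2452 kg/m


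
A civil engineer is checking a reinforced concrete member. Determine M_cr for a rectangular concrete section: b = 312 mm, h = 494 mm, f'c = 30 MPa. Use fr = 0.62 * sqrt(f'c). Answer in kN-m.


fr = 0.62 * sqrt(30) = 0.62 * 5.4772 = 3.3959 MPa
I = 312 * 494^3 / 12 = 3134398384.0 mm^4
y_t = 247.0 mm
M_cr = fr * I / y_t = 3.3959 * 3134398384.0 / 247.0 N-mm
= 43.0933 kN-m

43.0933 kN-m


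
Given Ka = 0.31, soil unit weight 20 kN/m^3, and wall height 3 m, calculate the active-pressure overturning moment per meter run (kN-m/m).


Pa = 0.5 * Ka * gamma * H^2
= 0.5 * 0.31 * 20 * 3^2
= 27.9 kN/m
Arm = H / 3 = 3 / 3 = 1.0 m
Mo = Pa * arm = Pa * H / 3 = 27.9 * 3 / 3 = 27.9 kN-m/m

27.9 kN-m/m


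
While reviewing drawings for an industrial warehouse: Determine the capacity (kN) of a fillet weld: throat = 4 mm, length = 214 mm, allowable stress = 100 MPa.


Strength = throat * length * allowable stress
= 4 * 214 * 100 N
= 85600 N
= 85.6 kN

85.6 kN


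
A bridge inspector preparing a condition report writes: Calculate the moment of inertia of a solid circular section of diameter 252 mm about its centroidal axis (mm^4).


r = d / 2 = 252 / 2 = 126.0 mm
I = pi * r^4 / 4 = pi * 126.0^4 / 4
= 197957546.2 mm^4

197957546.2 mm^4


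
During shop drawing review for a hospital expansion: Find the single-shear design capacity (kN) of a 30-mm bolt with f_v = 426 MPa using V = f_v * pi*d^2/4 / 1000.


A = pi * d^2 / 4 = pi * 30^2 / 4 = 706.8583 mm^2
V = f_v * A / 1000 = 426 * 706.8583 / 1000
= 301.1217 kN

301.1217 kN


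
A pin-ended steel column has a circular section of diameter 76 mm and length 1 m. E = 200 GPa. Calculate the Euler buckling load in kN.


I = pi * d^4 / 64 = 1637661.98 mm^4
L = 1000.0 mm
P_cr = pi^2 * E * I / L^2
= 9.8696 * 200000.0 * 1637661.98 / 1000.0^2
= 3232615.19 N = 3232.6152 kN

3232.6152 kN


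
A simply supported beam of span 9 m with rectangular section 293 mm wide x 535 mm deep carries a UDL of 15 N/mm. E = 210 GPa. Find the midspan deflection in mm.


I = 293 * 535^3 / 12 = 3738933322.92 mm^4
L = 9000.0 mm, w = 15 N/mm, E = 210000.0 MPa
delta = 5 * w * L^4 / (384 * E * I)
= 5 * 15 * 9000.0^4 / (384 * 210000.0 * 3738933322.92)
= 1.632 mm

1.632 mm


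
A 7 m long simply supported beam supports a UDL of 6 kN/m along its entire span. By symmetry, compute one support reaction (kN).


Total load = w * L = 6 * 7 = 42 kN
By symmetry, each reaction R = total / 2 = 42 / 2 = 21.0 kN

21.0 kN


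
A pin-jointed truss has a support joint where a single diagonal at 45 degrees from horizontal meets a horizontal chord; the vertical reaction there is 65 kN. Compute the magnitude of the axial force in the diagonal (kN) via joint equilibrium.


At the joint, only the diagonal has a vertical component, so vertical equilibrium gives:
F * sin(45) = 65
F = 65 / sin(45)
= 65 / 0.707107
= 91.92 kN

91.92 kN


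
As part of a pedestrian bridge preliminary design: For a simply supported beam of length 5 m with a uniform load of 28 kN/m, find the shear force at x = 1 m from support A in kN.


R_A = w * L / 2 = 28 * 5 / 2 = 70.0 kN
V(x) = R_A - w * x = 70.0 - 28 * 1
= 42.0 kN

42.0 kN


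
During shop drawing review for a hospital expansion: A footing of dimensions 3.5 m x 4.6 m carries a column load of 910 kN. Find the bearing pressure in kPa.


A = 3.5 * 4.6 = 16.1 m^2
q = P / A = 910 / 16.1
= 56.5217 kPa

56.5217 kPa


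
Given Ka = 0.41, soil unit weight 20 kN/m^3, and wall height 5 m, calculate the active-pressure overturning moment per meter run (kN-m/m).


Pa = 0.5 * Ka * gamma * H^2
= 0.5 * 0.41 * 20 * 5^2
= 102.5 kN/m
Arm = H / 3 = 5 / 3 = 1.6667 m
Mo = Pa * arm = Pa * H / 3 = 102.5 * 5 / 3 = 170.8333 kN-m/m

170.8333 kN-m/m


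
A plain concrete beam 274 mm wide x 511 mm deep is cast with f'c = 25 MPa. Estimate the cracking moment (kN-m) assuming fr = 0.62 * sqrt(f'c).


fr = 0.62 * sqrt(25) = 0.62 * 5.0 = 3.1 MPa
I = 274 * 511^3 / 12 = 3046716307.83 mm^4
y_t = 255.5 mm
M_cr = fr * I / y_t = 3.1 * 3046716307.83 / 255.5 N-mm
= 36.966 kN-m

36.966 kN-m


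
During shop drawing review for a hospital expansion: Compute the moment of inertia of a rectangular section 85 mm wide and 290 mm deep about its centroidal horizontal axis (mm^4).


I = b * h^3 / 12
= 85 * 290^3 / 12
= 85 * 24389000 / 12
= 172755416.67 mm^4

172755416.67 mm^4


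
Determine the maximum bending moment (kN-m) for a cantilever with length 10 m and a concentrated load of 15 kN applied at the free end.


For a cantilever with a point load at the free end:
M_max = P * L = 15 * 10 = 150 kN-m

150 kN-m


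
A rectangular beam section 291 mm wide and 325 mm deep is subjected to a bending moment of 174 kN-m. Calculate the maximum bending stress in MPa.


I = b * h^3 / 12 = 291 * 325^3 / 12 = 832457031.25 mm^4
y = h / 2 = 325 / 2 = 162.5 mm
M = 174 kN-m = 174000000.0 N-mm
sigma = M * y / I = 174000000.0 * 162.5 / 832457031.25
= 33.97 MPa

33.97 MPa


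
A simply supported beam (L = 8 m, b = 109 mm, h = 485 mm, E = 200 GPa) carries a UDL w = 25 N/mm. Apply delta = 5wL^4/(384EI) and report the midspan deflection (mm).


I = 109 * 485^3 / 12 = 1036264135.42 mm^4
L = 8000.0 mm, w = 25 N/mm, E = 200000.0 MPa
delta = 5 * w * L^4 / (384 * E * I)
= 5 * 25 * 8000.0^4 / (384 * 200000.0 * 1036264135.42)
= 6.4334 mm

6.4334 mm


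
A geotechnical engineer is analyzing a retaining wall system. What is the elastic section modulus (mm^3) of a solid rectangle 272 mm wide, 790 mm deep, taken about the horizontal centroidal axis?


S = b * h^2 / 6
= 272 * 790^2 / 6
= 272 * 624100 / 6
= 28292533.33 mm^3

28292533.33 mm^3


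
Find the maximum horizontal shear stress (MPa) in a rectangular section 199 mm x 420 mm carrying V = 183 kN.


A = b * h = 199 * 420 = 83580 mm^2
V = 183 kN = 183000.0 N
tau_max = 1.5 * V / A = 1.5 * 183000.0 / 83580
= 3.2843 MPa

3.2843 MPa


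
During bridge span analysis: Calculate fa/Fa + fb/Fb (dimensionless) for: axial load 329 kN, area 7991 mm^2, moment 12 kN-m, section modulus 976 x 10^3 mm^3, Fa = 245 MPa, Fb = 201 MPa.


f_a = P / A = 329000.0 / 7991 = 41.1713 MPa
f_b = M / S = 12000000.0 / 976000.0 = 12.2951 MPa
Ratio = f_a / Fa + f_b / Fb
= 41.1713 / 245 + 12.2951 / 201
= 0.2292 (dimensionless)

0.2292 (dimensionless)


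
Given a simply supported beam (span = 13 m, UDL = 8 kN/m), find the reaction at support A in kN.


Total load = w * L = 8 * 13 = 104 kN
By symmetry, each reaction R = total / 2 = 104 / 2 = 52.0 kN

52.0 kN


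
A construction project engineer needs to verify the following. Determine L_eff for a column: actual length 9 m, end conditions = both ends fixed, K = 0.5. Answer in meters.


L_eff = K * L
= 0.5 * 9
= 4.5 m

4.5 m


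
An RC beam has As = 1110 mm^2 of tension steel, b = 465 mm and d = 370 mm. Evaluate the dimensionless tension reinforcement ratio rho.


rho = As / (b * d)
= 1110 / (465 * 370)
= 1110 / 172050
= 0.006452 (dimensionless)

0.006452 (dimensionless)


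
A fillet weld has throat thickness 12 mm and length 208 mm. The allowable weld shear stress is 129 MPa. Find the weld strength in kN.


Strength = throat * length * allowable stress
= 12 * 208 * 129 N
= 321984 N
= 321.98 kN

321.98 kN


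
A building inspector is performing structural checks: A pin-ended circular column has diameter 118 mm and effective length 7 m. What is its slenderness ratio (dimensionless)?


Radius of gyration r = d / 4 = 118 / 4 = 29.5 mm
L_eff = 7000.0 mm
Slenderness ratio = L / r = 7000.0 / 29.5 = 237.29 (dimensionless)

237.29 (dimensionless)


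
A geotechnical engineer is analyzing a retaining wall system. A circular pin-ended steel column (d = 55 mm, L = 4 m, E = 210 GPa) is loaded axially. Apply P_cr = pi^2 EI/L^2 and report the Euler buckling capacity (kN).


I = pi * d^4 / 64 = 449180.25 mm^4
L = 4000.0 mm
P_cr = pi^2 * E * I / L^2
= 9.8696 * 210000.0 * 449180.25 / 4000.0^2
= 58186.16 N = 58.1862 kN

58.1862 kN


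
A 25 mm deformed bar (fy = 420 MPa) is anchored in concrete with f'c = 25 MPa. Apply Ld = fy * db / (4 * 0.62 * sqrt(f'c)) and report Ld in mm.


Ld = (fy * db) / (4 * 0.62 * sqrt(f'c))
= (420 * 25) / (4 * 0.62 * sqrt(25))
= 10500 / 12.4
= 846.77 mm

846.77 mm


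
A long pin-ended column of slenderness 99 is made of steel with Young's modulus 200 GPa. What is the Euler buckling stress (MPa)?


sigma_cr = pi^2 * E / lambda^2
= 9.8696 * 200000.0 / 99^2
= 9.8696 * 200000.0 / 9801
= 201.3999 MPa

201.3999 MPa


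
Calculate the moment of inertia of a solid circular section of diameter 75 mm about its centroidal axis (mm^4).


r = d / 2 = 75 / 2 = 37.5 mm
I = pi * r^4 / 4 = pi * 37.5^4 / 4
= 1553155.55 mm^4

1553155.55 mm^4


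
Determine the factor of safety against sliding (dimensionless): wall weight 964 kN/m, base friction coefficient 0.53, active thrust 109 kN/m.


Resisting force = mu * W = 0.53 * 964 = 510.92 kN/m
FOS = Resisting / Driving = 510.92 / 109
= 4.6873 (dimensionless)

4.6873 (dimensionless)


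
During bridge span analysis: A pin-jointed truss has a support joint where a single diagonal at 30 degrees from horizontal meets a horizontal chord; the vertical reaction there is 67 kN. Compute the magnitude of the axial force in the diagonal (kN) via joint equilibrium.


At the joint, only the diagonal has a vertical component, so vertical equilibrium gives:
F * sin(30) = 67
F = 67 / sin(30)
= 67 / 0.5
= 134.0 kN

134.0 kN


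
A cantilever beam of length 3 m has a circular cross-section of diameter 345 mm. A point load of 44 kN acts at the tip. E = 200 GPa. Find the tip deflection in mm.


I = pi * d^4 / 64 = pi * 345^4 / 64 = 695418562.61 mm^4
L = 3000.0 mm, P = 44000.0 N, E = 200000.0 MPa
delta = P * L^3 / (3 * E * I)
= 44000.0 * 3000.0^3 / (3 * 200000.0 * 695418562.61)
= 2.8472 mm

2.8472 mm


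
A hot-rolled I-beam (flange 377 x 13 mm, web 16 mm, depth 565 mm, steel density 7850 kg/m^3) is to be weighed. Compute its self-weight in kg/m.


A_flanges = 2 * 377 * 13 = 9802 mm^2
A_web = (565 - 2 * 13) * 16 = 8624 mm^2
A_total = 9802 + 8624 = 18426 mm^2 = 0.018426 m^2
Weight = rho * A = 7850 * 0.018426 = 144.6441 kg/m

144.6441 kg/m


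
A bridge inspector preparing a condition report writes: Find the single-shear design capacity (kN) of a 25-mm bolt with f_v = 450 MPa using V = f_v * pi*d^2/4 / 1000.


A = pi * d^2 / 4 = pi * 25^2 / 4 = 490.8739 mm^2
V = f_v * A / 1000 = 450 * 490.8739 / 1000
= 220.8932 kN

220.8932 kN


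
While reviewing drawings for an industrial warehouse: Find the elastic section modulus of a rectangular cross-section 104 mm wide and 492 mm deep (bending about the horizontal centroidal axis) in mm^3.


S = b * h^2 / 6
= 104 * 492^2 / 6
= 104 * 242064 / 6
= 4195776.0 mm^3

4195776.0 mm^3


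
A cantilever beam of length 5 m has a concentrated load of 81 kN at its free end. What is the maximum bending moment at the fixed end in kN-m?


For a cantilever with a point load at the free end:
M_max = P * L = 81 * 5 = 405 kN-m

405 kN-m


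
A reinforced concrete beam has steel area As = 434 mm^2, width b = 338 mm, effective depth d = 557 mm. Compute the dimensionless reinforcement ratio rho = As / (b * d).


rho = As / (b * d)
= 434 / (338 * 557)
= 434 / 188266
= 0.002305 (dimensionless)

0.002305 (dimensionless)


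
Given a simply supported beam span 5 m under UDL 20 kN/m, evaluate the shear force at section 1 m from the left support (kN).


R_A = w * L / 2 = 20 * 5 / 2 = 50.0 kN
V(x) = R_A - w * x = 50.0 - 20 * 1
= 30.0 kN

30.0 kN


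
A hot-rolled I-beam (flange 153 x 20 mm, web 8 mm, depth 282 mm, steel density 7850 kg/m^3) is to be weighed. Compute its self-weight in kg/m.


A_flanges = 2 * 153 * 20 = 6120 mm^2
A_web = (282 - 2 * 20) * 8 = 1936 mm^2
A_total = 6120 + 1936 = 8056 mm^2 = 0.008056 m^2
Weight = rho * A = 7850 * 0.008056 = 63.2396 kg/m

63.2396 kg/m


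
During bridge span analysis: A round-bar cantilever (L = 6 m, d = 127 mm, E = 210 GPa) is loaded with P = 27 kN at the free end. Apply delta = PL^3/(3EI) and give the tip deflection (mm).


I = pi * d^4 / 64 = pi * 127^4 / 64 = 12769820.2 mm^4
L = 6000.0 mm, P = 27000.0 N, E = 210000.0 MPa
delta = P * L^3 / (3 * E * I)
= 27000.0 * 6000.0^3 / (3 * 210000.0 * 12769820.2)
= 724.9235 mm

724.9235 mm


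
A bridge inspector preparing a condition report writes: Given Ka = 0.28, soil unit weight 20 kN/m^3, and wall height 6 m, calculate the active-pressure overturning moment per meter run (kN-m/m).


Pa = 0.5 * Ka * gamma * H^2
= 0.5 * 0.28 * 20 * 6^2
= 100.8 kN/m
Arm = H / 3 = 6 / 3 = 2.0 m
Mo = Pa * arm = Pa * H / 3 = 100.8 * 6 / 3 = 201.6 kN-m/m

201.6 kN-m/m


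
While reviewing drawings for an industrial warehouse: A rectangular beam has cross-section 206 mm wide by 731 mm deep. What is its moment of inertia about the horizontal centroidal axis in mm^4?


I = b * h^3 / 12
= 206 * 731^3 / 12
= 206 * 390617891 / 12
= 6705607128.83 mm^4

6705607128.83 mm^4


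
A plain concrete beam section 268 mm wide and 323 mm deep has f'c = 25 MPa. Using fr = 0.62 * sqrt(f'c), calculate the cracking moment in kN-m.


fr = 0.62 * sqrt(25) = 0.62 * 5.0 = 3.1 MPa
I = 268 * 323^3 / 12 = 752594629.67 mm^4
y_t = 161.5 mm
M_cr = fr * I / y_t = 3.1 * 752594629.67 / 161.5 N-mm
= 14.4461 kN-m

14.4461 kN-m


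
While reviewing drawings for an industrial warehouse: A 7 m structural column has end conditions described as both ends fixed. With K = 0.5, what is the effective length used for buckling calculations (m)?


L_eff = K * L
= 0.5 * 7
= 3.5 m

3.5 m


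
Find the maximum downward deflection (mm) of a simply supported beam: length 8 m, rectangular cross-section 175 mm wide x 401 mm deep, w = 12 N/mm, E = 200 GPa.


I = 175 * 401^3 / 12 = 940350847.92 mm^4
L = 8000.0 mm, w = 12 N/mm, E = 200000.0 MPa
delta = 5 * w * L^4 / (384 * E * I)
= 5 * 12 * 8000.0^4 / (384 * 200000.0 * 940350847.92)
= 3.403 mm

3.403 mm


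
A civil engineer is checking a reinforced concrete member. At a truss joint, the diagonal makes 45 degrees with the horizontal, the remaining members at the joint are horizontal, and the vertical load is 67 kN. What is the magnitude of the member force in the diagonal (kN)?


At the joint, only the diagonal has a vertical component, so vertical equilibrium gives:
F * sin(45) = 67
F = 67 / sin(45)
= 67 / 0.707107
= 94.75 kN

94.75 kN


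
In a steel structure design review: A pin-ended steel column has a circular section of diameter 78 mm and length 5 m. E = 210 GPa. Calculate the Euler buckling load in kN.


I = pi * d^4 / 64 = 1816972.31 mm^4
L = 5000.0 mm
P_cr = pi^2 * E * I / L^2
= 9.8696 * 210000.0 * 1816972.31 / 5000.0^2
= 150635.5 N = 150.6355 kN

150.6355 kN


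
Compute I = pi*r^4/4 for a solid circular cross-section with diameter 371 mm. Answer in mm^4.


r = d / 2 = 371 / 2 = 185.5 mm
I = pi * r^4 / 4 = pi * 185.5^4 / 4
= 929962715.94 mm^4

929962715.94 mm^4


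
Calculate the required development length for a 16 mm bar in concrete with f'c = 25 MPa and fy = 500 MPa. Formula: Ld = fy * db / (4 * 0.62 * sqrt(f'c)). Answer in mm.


Ld = (fy * db) / (4 * 0.62 * sqrt(f'c))
= (500 * 16) / (4 * 0.62 * sqrt(25))
= 8000 / 12.4
= 645.16 mm

645.16 mm


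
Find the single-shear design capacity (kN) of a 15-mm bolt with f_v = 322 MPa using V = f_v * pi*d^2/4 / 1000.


A = pi * d^2 / 4 = pi * 15^2 / 4 = 176.7146 mm^2
V = f_v * A / 1000 = 322 * 176.7146 / 1000
= 56.9021 kN

56.9021 kN


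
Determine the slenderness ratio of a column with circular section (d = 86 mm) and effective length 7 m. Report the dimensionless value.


Radius of gyration r = d / 4 = 86 / 4 = 21.5 mm
L_eff = 7000.0 mm
Slenderness ratio = L / r = 7000.0 / 21.5 = 325.58 (dimensionless)

325.58 (dimensionless)


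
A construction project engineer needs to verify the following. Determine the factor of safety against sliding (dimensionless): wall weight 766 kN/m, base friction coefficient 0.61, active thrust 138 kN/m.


Resisting force = mu * W = 0.61 * 766 = 467.26 kN/m
FOS = Resisting / Driving = 467.26 / 138
= 3.3859 (dimensionless)

3.3859 (dimensionless)


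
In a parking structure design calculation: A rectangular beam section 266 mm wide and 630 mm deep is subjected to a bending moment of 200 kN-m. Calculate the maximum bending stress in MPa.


I = b * h^3 / 12 = 266 * 630^3 / 12 = 5542708500.0 mm^4
y = h / 2 = 630 / 2 = 315.0 mm
M = 200 kN-m = 200000000.0 N-mm
sigma = M * y / I = 200000000.0 * 315.0 / 5542708500.0
= 11.37 MPa

11.37 MPa


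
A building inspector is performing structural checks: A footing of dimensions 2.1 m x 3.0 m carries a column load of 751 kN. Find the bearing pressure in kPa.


A = 2.1 * 3.0 = 6.3 m^2
q = P / A = 751 / 6.3
= 119.2063 kPa

119.2063 kPa


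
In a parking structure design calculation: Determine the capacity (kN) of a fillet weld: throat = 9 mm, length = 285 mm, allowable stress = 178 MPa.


Strength = throat * length * allowable stress
= 9 * 285 * 178 N
= 456570 N
= 456.57 kN

456.57 kN


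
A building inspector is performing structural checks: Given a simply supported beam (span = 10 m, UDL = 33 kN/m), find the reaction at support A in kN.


Total load = w * L = 33 * 10 = 330 kN
By symmetry, each reaction R = total / 2 = 330 / 2 = 165.0 kN

165.0 kN


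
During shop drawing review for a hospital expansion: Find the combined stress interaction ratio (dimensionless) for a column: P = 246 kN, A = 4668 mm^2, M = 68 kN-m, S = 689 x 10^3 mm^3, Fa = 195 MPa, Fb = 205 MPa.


f_a = P / A = 246000.0 / 4668 = 52.6992 MPa
f_b = M / S = 68000000.0 / 689000.0 = 98.6938 MPa
Ratio = f_a / Fa + f_b / Fb
= 52.6992 / 195 + 98.6938 / 205
= 0.7517 (dimensionless)

0.7517 (dimensionless)


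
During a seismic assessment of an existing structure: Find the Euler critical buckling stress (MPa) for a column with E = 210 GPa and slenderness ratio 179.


sigma_cr = pi^2 * E / lambda^2
= 9.8696 * 210000.0 / 179^2
= 9.8696 * 210000.0 / 32041
= 64.6864 MPa

64.6864 MPa


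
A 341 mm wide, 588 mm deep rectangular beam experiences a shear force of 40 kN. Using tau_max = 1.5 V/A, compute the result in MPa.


A = b * h = 341 * 588 = 200508 mm^2
V = 40 kN = 40000.0 N
tau_max = 1.5 * V / A = 1.5 * 40000.0 / 200508
= 0.2992 MPa

0.2992 MPa


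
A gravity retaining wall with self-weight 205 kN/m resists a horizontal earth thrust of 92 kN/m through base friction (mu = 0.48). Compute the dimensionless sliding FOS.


Resisting force = mu * W = 0.48 * 205 = 98.4 kN/m
FOS = Resisting / Driving = 98.4 / 92
= 1.0696 (dimensionless)

1.0696 (dimensionless)


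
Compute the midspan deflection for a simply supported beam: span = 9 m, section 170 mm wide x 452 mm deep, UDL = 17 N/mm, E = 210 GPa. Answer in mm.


I = 170 * 452^3 / 12 = 1308226613.33 mm^4
L = 9000.0 mm, w = 17 N/mm, E = 210000.0 MPa
delta = 5 * w * L^4 / (384 * E * I)
= 5 * 17 * 9000.0^4 / (384 * 210000.0 * 1308226613.33)
= 5.2863 mm

5.2863 mm


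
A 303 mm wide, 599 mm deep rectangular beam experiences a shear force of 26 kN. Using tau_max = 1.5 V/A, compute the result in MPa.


A = b * h = 303 * 599 = 181497 mm^2
V = 26 kN = 26000.0 N
tau_max = 1.5 * V / A = 1.5 * 26000.0 / 181497
= 0.2149 MPa

0.2149 MPa


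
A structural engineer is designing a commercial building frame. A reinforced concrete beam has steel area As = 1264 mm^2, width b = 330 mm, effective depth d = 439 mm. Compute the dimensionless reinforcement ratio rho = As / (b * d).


rho = As / (b * d)
= 1264 / (330 * 439)
= 1264 / 144870
= 0.008725 (dimensionless)

0.008725 (dimensionless)


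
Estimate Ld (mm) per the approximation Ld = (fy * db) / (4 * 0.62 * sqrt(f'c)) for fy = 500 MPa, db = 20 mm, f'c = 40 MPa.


Ld = (fy * db) / (4 * 0.62 * sqrt(f'c))
= (500 * 20) / (4 * 0.62 * sqrt(40))
= 10000 / 15.6849
= 637.56 mm

637.56 mm


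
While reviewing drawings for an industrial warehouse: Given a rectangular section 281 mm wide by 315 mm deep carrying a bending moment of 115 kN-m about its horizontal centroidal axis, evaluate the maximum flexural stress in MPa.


I = b * h^3 / 12 = 281 * 315^3 / 12 = 731908406.25 mm^4
y = h / 2 = 315 / 2 = 157.5 mm
M = 115 kN-m = 115000000.0 N-mm
sigma = M * y / I = 115000000.0 * 157.5 / 731908406.25
= 24.75 MPa

24.75 MPa


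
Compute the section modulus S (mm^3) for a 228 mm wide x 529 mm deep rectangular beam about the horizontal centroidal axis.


S = b * h^2 / 6
= 228 * 529^2 / 6
= 228 * 279841 / 6
= 10633958.0 mm^3

10633958.0 mm^3


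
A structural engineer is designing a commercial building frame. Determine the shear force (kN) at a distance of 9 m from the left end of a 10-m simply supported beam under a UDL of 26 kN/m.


R_A = w * L / 2 = 26 * 10 / 2 = 130.0 kN
V(x) = R_A - w * x = 130.0 - 26 * 9
= -104.0 kN

-104.0 kN


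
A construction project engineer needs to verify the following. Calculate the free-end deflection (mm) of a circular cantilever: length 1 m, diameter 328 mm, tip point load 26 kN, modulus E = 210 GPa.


I = pi * d^4 / 64 = pi * 328^4 / 64 = 568152959.9 mm^4
L = 1000.0 mm, P = 26000.0 N, E = 210000.0 MPa
delta = P * L^3 / (3 * E * I)
= 26000.0 * 1000.0^3 / (3 * 210000.0 * 568152959.9)
= 0.0726 mm

0.0726 mm


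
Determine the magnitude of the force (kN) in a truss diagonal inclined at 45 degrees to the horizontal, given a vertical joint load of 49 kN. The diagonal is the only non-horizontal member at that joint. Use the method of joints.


At the joint, only the diagonal has a vertical component, so vertical equilibrium gives:
F * sin(45) = 49
F = 49 / sin(45)
= 49 / 0.707107
= 69.3 kN

69.3 kN


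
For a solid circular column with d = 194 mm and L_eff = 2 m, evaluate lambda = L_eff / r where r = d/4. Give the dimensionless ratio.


Radius of gyration r = d / 4 = 194 / 4 = 48.5 mm
L_eff = 2000.0 mm
Slenderness ratio = L / r = 2000.0 / 48.5 = 41.24 (dimensionless)

41.24 (dimensionless)


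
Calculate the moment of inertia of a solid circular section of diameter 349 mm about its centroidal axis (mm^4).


r = d / 2 = 349 / 2 = 174.5 mm
I = pi * r^4 / 4 = pi * 174.5^4 / 4
= 728235098.33 mm^4

728235098.33 mm^4


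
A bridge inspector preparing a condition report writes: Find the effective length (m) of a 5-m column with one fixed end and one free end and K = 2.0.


L_eff = K * L
= 2.0 * 5
= 10.0 m

10.0 m


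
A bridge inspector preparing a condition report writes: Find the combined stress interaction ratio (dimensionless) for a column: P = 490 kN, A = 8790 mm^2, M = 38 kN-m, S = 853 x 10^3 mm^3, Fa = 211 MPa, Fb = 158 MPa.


f_a = P / A = 490000.0 / 8790 = 55.7452 MPa
f_b = M / S = 38000000.0 / 853000.0 = 44.5487 MPa
Ratio = f_a / Fa + f_b / Fb
= 55.7452 / 211 + 44.5487 / 158
= 0.5461 (dimensionless)

0.5461 (dimensionless)


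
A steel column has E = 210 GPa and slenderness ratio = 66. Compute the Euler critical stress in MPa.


sigma_cr = pi^2 * E / lambda^2
= 9.8696 * 210000.0 / 66^2
= 9.8696 * 210000.0 / 4356
= 475.8074 MPa

475.8074 MPa


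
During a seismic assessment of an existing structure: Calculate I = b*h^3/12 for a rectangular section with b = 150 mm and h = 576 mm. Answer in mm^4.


I = b * h^3 / 12
= 150 * 576^3 / 12
= 150 * 191102976 / 12
= 2388787200.0 mm^4

2388787200.0 mm^4


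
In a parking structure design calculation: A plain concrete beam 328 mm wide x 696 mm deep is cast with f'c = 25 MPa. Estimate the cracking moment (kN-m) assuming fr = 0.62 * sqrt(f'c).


fr = 0.62 * sqrt(25) = 0.62 * 5.0 = 3.1 MPa
I = 328 * 696^3 / 12 = 9215529984.0 mm^4
y_t = 348.0 mm
M_cr = fr * I / y_t = 3.1 * 9215529984.0 / 348.0 N-mm
= 82.0924 kN-m

82.0924 kN-m


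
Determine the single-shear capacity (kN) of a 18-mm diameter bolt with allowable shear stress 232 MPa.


A = pi * d^2 / 4 = pi * 18^2 / 4 = 254.469 mm^2
V = f_v * A / 1000 = 232 * 254.469 / 1000
= 59.0368 kN

59.0368 kN


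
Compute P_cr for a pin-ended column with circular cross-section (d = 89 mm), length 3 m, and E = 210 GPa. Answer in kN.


I = pi * d^4 / 64 = 3079852.55 mm^4
L = 3000.0 mm
P_cr = pi^2 * E * I / L^2
= 9.8696 * 210000.0 * 3079852.55 / 3000.0^2
= 709261.61 N = 709.2616 kN

709.2616 kN


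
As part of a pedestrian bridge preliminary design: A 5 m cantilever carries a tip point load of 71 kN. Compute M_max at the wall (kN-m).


For a cantilever with a point load at the free end:
M_max = P * L = 71 * 5 = 355 kN-m

355 kN-m


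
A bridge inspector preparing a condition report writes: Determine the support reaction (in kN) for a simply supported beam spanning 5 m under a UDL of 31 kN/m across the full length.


Total load = w * L = 31 * 5 = 155 kN
By symmetry, each reaction R = total / 2 = 155 / 2 = 77.5 kN

77.5 kN


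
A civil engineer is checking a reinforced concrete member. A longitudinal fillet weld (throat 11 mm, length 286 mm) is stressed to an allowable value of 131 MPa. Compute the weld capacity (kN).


Strength = throat * length * allowable stress
= 11 * 286 * 131 N
= 412126 N
= 412.13 kN

412.13 kN


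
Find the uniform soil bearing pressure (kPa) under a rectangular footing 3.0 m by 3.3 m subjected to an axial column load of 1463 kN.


A = 3.0 * 3.3 = 9.9 m^2
q = P / A = 1463 / 9.9
= 147.7778 kPa

147.7778 kPa


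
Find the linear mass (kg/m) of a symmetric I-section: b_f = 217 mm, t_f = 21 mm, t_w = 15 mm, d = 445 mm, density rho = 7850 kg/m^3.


A_flanges = 2 * 217 * 21 = 9114 mm^2
A_web = (445 - 2 * 21) * 15 = 6045 mm^2
A_total = 9114 + 6045 = 15159 mm^2 = 0.015159 m^2
Weight = rho * A = 7850 * 0.015159 = 118.9981 kg/m

118.9981 kg/m


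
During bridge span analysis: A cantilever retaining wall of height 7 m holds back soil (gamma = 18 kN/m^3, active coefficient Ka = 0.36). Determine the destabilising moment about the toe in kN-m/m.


Pa = 0.5 * Ka * gamma * H^2
= 0.5 * 0.36 * 18 * 7^2
= 158.76 kN/m
Arm = H / 3 = 7 / 3 = 2.3333 m
Mo = Pa * arm = Pa * H / 3 = 158.76 * 7 / 3 = 370.44 kN-m/m

370.44 kN-m/m


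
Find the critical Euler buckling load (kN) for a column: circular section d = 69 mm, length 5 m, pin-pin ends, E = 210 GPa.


I = pi * d^4 / 64 = 1112669.7 mm^4
L = 5000.0 mm
P_cr = pi^2 * E * I / L^2
= 9.8696 * 210000.0 * 1112669.7 / 5000.0^2
= 92245.52 N = 92.2455 kN

92.2455 kN


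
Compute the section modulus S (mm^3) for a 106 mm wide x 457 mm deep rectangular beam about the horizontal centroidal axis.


S = b * h^2 / 6
= 106 * 457^2 / 6
= 106 * 208849 / 6
= 3689665.67 mm^3

3689665.67 mm^3
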